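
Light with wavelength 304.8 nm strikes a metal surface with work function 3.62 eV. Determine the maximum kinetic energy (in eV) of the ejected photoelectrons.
0.4477 eV

Using Einstein's photoelectric equation: KE_max = hf - φ = hc/λ - φ

First, calculate the photon energy:
E_photon = hc/λ = (6.626×10⁻³⁴ J·s)(3×10⁸ m/s) / (304.8×10⁻⁹ m)
E_photon = 4.0677 eV

Then, the maximum kinetic energy:
KE_max = E_photon - φ = 4.0677 eV - 3.62 eV = 0.4477 eV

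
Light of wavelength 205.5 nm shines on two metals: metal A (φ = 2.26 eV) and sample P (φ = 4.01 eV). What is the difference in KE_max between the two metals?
1.7500 eV

Using KE_max = hc/λ - φ for each metal:

Photon energy: E = hc/λ = 6.0333 eV

For metal A (φ₁ = 2.26 eV):
KE₁ = E - φ₁ = 6.0333 - 2.26 = 3.7733 eV

For sample P (φ₂ = 4.01 eV):
KE₂ = E - φ₂ = 6.0333 - 4.01 = 2.0233 eV

Difference:
ΔKE = KE₁ - KE₂ = 3.7733 - 2.0233 = 1.7500 eV

Note: The difference equals the difference in work functions: 4.01 - 2.26 = 1.75 eV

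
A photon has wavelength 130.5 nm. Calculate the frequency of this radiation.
2.2973e+15 Hz

Using the wave equation: c = fλ

Solving for frequency:
f = c/λ = (3×10⁸ m/s) / (130.5×10⁻⁹ m)
f = 2.2973e+15 Hz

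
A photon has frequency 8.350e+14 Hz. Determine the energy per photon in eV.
3.4533 eV

Using E = hf:

E = hf = (6.626×10⁻³⁴ J·s)(8.350e+14 Hz)
E = 3.4533 eV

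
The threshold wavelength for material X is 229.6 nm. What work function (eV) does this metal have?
5.40 eV

At the threshold wavelength, photon energy equals work function:
φ = hc/λ₀

Calculating:
φ = (6.626×10⁻³⁴ J·s)(3×10⁸ m/s) / (229.6×10⁻⁹ m)
φ = 5.40 eV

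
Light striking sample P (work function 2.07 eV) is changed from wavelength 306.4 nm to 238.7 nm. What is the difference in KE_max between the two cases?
1.1477 eV

Using Einstein's equation: KE_max = hc/λ - φ

For λ₁ = 306.4 nm:
KE₁ = hc/λ₁ - φ = 4.0465 - 2.07 = 1.9765 eV

For λ₂ = 238.7 nm:
KE₂ = hc/λ₂ - φ = 5.1941 - 2.07 = 3.1241 eV

Change in KE:
ΔKE = KE₂ - KE₁ = 3.1241 - 1.9765 = 1.1477 eV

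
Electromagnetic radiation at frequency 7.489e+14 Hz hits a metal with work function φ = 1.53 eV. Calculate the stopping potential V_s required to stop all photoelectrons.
1.5672 V

The stopping potential V_s satisfies: eV_s = KE_max

First, find KE_max using Einstein's equation:
E_photon = hf = (6.626×10⁻³⁴ J·s)(7.489e+14 Hz) = 3.0972 eV
KE_max = E_photon - φ = 3.0972 - 1.53 = 1.5672 eV

Since eV_s = KE_max:
V_s = KE_max/e = 1.5672 V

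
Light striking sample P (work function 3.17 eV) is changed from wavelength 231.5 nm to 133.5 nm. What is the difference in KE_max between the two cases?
3.9315 eV

Using Einstein's equation: KE_max = hc/λ - φ

For λ₁ = 231.5 nm:
KE₁ = hc/λ₁ - φ = 5.3557 - 3.17 = 2.1857 eV

For λ₂ = 133.5 nm:
KE₂ = hc/λ₂ - φ = 9.2872 - 3.17 = 6.1172 eV

Change in KE:
ΔKE = KE₂ - KE₁ = 6.1172 - 2.1857 = 3.9315 eV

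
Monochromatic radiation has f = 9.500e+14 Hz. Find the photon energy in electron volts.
3.9289 eV

Using E = hf:

E = hf = (6.626×10⁻³⁴ J·s)(9.500e+14 Hz)
E = 3.9289 eV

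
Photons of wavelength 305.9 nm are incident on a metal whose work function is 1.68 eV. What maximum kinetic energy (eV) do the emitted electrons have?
2.3731 eV

Using Einstein's photoelectric equation: KE_max = hf - φ = hc/λ - φ

First, calculate the photon energy:
E_photon = hc/λ = (6.626×10⁻³⁴ J·s)(3×10⁸ m/s) / (305.9×10⁻⁹ m)
E_photon = 4.0531 eV

Then, the maximum kinetic energy:
KE_max = E_photon - φ = 4.0531 eV - 1.68 eV = 2.3731 eV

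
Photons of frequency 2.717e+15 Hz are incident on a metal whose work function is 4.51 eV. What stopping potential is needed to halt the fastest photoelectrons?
6.7266 V

The stopping potential V_s satisfies: eV_s = KE_max

First, find KE_max using Einstein's equation:
E_photon = hf = (6.626×10⁻³⁴ J·s)(2.717e+15 Hz) = 11.2366 eV
KE_max = E_photon - φ = 11.2366 - 4.51 = 6.7266 eV

Since eV_s = KE_max:
V_s = KE_max/e = 6.7266 V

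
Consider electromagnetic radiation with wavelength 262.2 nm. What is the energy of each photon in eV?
4.7286 eV

Using E = hf = hc/λ:

E = hc/λ = (6.626×10⁻³⁴ J·s)(3×10⁸ m/s) / (262.2×10⁻⁹ m)
E = 4.7286 eV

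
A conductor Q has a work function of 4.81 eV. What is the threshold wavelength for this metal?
257.76 nm

The threshold wavelength is when the photon energy equals the work function:
hc/λ₀ = φ

Solving for λ₀:
λ₀ = hc/φ = (6.626×10⁻³⁴ J·s)(3×10⁸ m/s) / (4.81 eV × 1.602×10⁻¹⁹ J/eV)
λ₀ = 257.76 nm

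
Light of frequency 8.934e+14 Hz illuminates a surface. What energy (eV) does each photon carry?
3.6948 eV

Using E = hf:

E = hf = (6.626×10⁻³⁴ J·s)(8.934e+14 Hz)
E = 3.6948 eV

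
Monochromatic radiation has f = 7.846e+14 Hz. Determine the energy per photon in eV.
3.2448 eV

Using E = hf:

E = hf = (6.626×10⁻³⁴ J·s)(7.846e+14 Hz)
E = 3.2448 eV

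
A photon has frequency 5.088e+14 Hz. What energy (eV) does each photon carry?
2.1042 eV

Using E = hf:

E = hf = (6.626×10⁻³⁴ J·s)(5.088e+14 Hz)
E = 2.1042 eV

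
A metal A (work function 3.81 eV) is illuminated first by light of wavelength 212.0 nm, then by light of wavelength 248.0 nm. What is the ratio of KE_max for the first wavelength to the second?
1.7138

Using Einstein's equation: KE_max = hc/λ - φ

For λ₁ = 212.0 nm:
E₁ = hc/λ₁ = 5.8483 eV
KE₁ = E₁ - φ = 5.8483 - 3.81 = 2.0383 eV

For λ₂ = 248.0 nm:
E₂ = hc/λ₂ = 4.9994 eV
KE₂ = E₂ - φ = 4.9994 - 3.81 = 1.1894 eV

Ratio: KE₁/KE₂ = 2.0383/1.1894 = 1.7138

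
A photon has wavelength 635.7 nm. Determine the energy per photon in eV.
1.9504 eV

Using E = hf = hc/λ:

E = hc/λ = (6.626×10⁻³⁴ J·s)(3×10⁸ m/s) / (635.7×10⁻⁹ m)
E = 1.9504 eV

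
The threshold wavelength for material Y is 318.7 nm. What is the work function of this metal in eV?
3.89 eV

At the threshold wavelength, photon energy equals work function:
φ = hc/λ₀

Calculating:
φ = (6.626×10⁻³⁴ J·s)(3×10⁸ m/s) / (318.7×10⁻⁹ m)
φ = 3.89 eV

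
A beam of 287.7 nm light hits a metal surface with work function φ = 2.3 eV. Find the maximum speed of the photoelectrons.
8.4075e+05 m/s

First, find the maximum kinetic energy:
E_photon = hc/λ = 4.3095 eV
KE_max = E_photon - φ = 4.3095 - 2.3 = 2.0095 eV

Convert to Joules: KE_max = 2.0095 × 1.602×10⁻¹⁹ J = 3.2196e-19 J

Then use KE = ½mv² to find velocity:
v = √(2·KE/m) = √(2 × 3.2196e-19 J / 9.109e-31 kg)
v = 8.4075e+05 m/s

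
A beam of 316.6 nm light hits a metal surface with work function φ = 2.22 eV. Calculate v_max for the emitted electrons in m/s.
7.7242e+05 m/s

First, find the maximum kinetic energy:
E_photon = hc/λ = 3.9161 eV
KE_max = E_photon - φ = 3.9161 - 2.22 = 1.6961 eV

Convert to Joules: KE_max = 1.6961 × 1.602×10⁻¹⁹ J = 2.7175e-19 J

Then use KE = ½mv² to find velocity:
v = √(2·KE/m) = √(2 × 2.7175e-19 J / 9.109e-31 kg)
v = 7.7242e+05 m/s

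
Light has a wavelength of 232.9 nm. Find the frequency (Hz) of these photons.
1.2872e+15 Hz

Using the wave equation: c = fλ

Solving for frequency:
f = c/λ = (3×10⁸ m/s) / (232.9×10⁻⁹ m)
f = 1.2872e+15 Hz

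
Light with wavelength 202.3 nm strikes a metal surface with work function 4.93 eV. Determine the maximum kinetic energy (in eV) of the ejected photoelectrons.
1.1987 eV

Using Einstein's photoelectric equation: KE_max = hf - φ = hc/λ - φ

First, calculate the photon energy:
E_photon = hc/λ = (6.626×10⁻³⁴ J·s)(3×10⁸ m/s) / (202.3×10⁻⁹ m)
E_photon = 6.1287 eV

Then, the maximum kinetic energy:
KE_max = E_photon - φ = 6.1287 eV - 4.93 eV = 1.1987 eV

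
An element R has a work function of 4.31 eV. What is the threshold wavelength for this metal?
287.67 nm

The threshold wavelength is when the photon energy equals the work function:
hc/λ₀ = φ

Solving for λ₀:
λ₀ = hc/φ = (6.626×10⁻³⁴ J·s)(3×10⁸ m/s) / (4.31 eV × 1.602×10⁻¹⁹ J/eV)
λ₀ = 287.67 nm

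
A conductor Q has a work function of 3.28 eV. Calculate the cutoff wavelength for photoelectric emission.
378.00 nm

The threshold wavelength is when the photon energy equals the work function:
hc/λ₀ = φ

Solving for λ₀:
λ₀ = hc/φ = (6.626×10⁻³⁴ J·s)(3×10⁸ m/s) / (3.28 eV × 1.602×10⁻¹⁹ J/eV)
λ₀ = 378.00 nm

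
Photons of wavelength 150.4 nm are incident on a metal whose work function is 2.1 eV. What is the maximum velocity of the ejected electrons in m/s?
1.4701e+06 m/s

First, find the maximum kinetic energy:
E_photon = hc/λ = 8.2436 eV
KE_max = E_photon - φ = 8.2436 - 2.1 = 6.1436 eV

Convert to Joules: KE_max = 6.1436 × 1.602×10⁻¹⁹ J = 9.8432e-19 J

Then use KE = ½mv² to find velocity:
v = √(2·KE/m) = √(2 × 9.8432e-19 J / 9.109e-31 kg)
v = 1.4701e+06 m/s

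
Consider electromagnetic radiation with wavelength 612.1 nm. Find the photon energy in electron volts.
2.0256 eV

Using E = hf = hc/λ:

E = hc/λ = (6.626×10⁻³⁴ J·s)(3×10⁸ m/s) / (612.1×10⁻⁹ m)
E = 2.0256 eV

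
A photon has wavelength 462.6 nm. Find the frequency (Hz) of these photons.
6.4806e+14 Hz

Using the wave equation: c = fλ

Solving for frequency:
f = c/λ = (3×10⁸ m/s) / (462.6×10⁻⁹ m)
f = 6.4806e+14 Hz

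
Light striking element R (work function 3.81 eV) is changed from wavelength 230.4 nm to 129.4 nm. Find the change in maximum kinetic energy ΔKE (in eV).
4.2002 eV

Using Einstein's equation: KE_max = hc/λ - φ

For λ₁ = 230.4 nm:
KE₁ = hc/λ₁ - φ = 5.3813 - 3.81 = 1.5713 eV

For λ₂ = 129.4 nm:
KE₂ = hc/λ₂ - φ = 9.5815 - 3.81 = 5.7715 eV

Change in KE:
ΔKE = KE₂ - KE₁ = 5.7715 - 1.5713 = 4.2002 eV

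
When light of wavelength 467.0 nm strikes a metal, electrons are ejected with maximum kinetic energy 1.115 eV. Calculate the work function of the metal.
1.54 eV

From Einstein's photoelectric equation: KE_max = hf - φ = hc/λ - φ

Rearranging for φ:
φ = hc/λ - KE_max

Calculate photon energy:
E_photon = hc/λ = 2.6549 eV

Therefore:
φ = 2.6549 - 1.115 = 1.54 eV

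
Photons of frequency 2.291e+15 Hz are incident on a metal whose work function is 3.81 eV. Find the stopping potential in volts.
5.6648 V

The stopping potential V_s satisfies: eV_s = KE_max

First, find KE_max using Einstein's equation:
E_photon = hf = (6.626×10⁻³⁴ J·s)(2.291e+15 Hz) = 9.4748 eV
KE_max = E_photon - φ = 9.4748 - 3.81 = 5.6648 eV

Since eV_s = KE_max:
V_s = KE_max/e = 5.6648 V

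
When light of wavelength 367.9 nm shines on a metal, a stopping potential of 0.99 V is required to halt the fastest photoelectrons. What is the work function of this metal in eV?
2.38 eV

The stopping potential gives the maximum kinetic energy: KE_max = eV_s = 0.99 eV

From Einstein's photoelectric equation: KE_max = hc/λ - φ
Rearranging: φ = hc/λ - KE_max

Calculate photon energy:
E_photon = hc/λ = (6.626×10⁻³⁴ J·s)(3×10⁸ m/s) / (367.9×10⁻⁹ m) = 3.3701 eV

Therefore:
φ = 3.3701 - 0.99 = 2.38 eV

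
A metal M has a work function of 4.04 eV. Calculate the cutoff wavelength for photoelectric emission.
306.89 nm

The threshold wavelength is when the photon energy equals the work function:
hc/λ₀ = φ

Solving for λ₀:
λ₀ = hc/φ = (6.626×10⁻³⁴ J·s)(3×10⁸ m/s) / (4.04 eV × 1.602×10⁻¹⁹ J/eV)
λ₀ = 306.89 nm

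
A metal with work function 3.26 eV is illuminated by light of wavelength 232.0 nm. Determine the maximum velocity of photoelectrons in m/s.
8.5623e+05 m/s

First, find the maximum kinetic energy:
E_photon = hc/λ = 5.3441 eV
KE_max = E_photon - φ = 5.3441 - 3.26 = 2.0841 eV

Convert to Joules: KE_max = 2.0841 × 1.602×10⁻¹⁹ J = 3.3392e-19 J

Then use KE = ½mv² to find velocity:
v = √(2·KE/m) = √(2 × 3.3392e-19 J / 9.109e-31 kg)
v = 8.5623e+05 m/s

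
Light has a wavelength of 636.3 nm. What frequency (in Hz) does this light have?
4.7115e+14 Hz

Using the wave equation: c = fλ

Solving for frequency:
f = c/λ = (3×10⁸ m/s) / (636.3×10⁻⁹ m)
f = 4.7115e+14 Hz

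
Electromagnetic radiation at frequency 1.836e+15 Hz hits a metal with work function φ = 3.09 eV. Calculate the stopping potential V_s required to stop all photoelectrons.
4.5031 V

The stopping potential V_s satisfies: eV_s = KE_max

First, find KE_max using Einstein's equation:
E_photon = hf = (6.626×10⁻³⁴ J·s)(1.836e+15 Hz) = 7.5931 eV
KE_max = E_photon - φ = 7.5931 - 3.09 = 4.5031 eV

Since eV_s = KE_max:
V_s = KE_max/e = 4.5031 V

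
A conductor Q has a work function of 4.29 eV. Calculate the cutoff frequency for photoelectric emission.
1.0373e+15 Hz

The threshold frequency is when the photon energy equals the work function:
hf₀ = φ

Solving for f₀:
f₀ = φ/h = (4.29 eV × 1.602×10⁻¹⁹ J/eV) / (6.626×10⁻³⁴ J·s)
f₀ = 1.0373e+15 Hz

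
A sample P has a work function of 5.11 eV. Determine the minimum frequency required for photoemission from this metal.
1.2356e+15 Hz

The threshold frequency is when the photon energy equals the work function:
hf₀ = φ

Solving for f₀:
f₀ = φ/h = (5.11 eV × 1.602×10⁻¹⁹ J/eV) / (6.626×10⁻³⁴ J·s)
f₀ = 1.2356e+15 Hz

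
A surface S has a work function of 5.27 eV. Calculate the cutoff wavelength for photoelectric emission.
235.26 nm

The threshold wavelength is when the photon energy equals the work function:
hc/λ₀ = φ

Solving for λ₀:
λ₀ = hc/φ = (6.626×10⁻³⁴ J·s)(3×10⁸ m/s) / (5.27 eV × 1.602×10⁻¹⁹ J/eV)
λ₀ = 235.26 nm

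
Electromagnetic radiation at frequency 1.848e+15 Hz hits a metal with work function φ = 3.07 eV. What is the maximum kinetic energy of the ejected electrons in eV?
4.5727 eV

Using Einstein's photoelectric equation: KE_max = hf - φ

First, calculate the photon energy:
E_photon = hf = (6.626×10⁻³⁴ J·s)(1.848e+15 Hz)
E_photon = 7.6427 eV

Then, the maximum kinetic energy:
KE_max = E_photon - φ = 7.6427 eV - 3.07 eV = 4.5727 eV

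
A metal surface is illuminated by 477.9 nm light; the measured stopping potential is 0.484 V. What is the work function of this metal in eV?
2.11 eV

The stopping potential gives the maximum kinetic energy: KE_max = eV_s = 0.484 eV

From Einstein's photoelectric equation: KE_max = hc/λ - φ
Rearranging: φ = hc/λ - KE_max

Calculate photon energy:
E_photon = hc/λ = (6.626×10⁻³⁴ J·s)(3×10⁸ m/s) / (477.9×10⁻⁹ m) = 2.5944 eV

Therefore:
φ = 2.5944 - 0.484 = 2.11 eV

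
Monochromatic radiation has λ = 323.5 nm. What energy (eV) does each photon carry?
3.8326 eV

Using E = hf = hc/λ:

E = hc/λ = (6.626×10⁻³⁴ J·s)(3×10⁸ m/s) / (323.5×10⁻⁹ m)
E = 3.8326 eV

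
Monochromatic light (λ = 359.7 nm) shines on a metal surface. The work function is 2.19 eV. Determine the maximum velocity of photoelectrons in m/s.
6.6492e+05 m/s

First, find the maximum kinetic energy:
E_photon = hc/λ = 3.4469 eV
KE_max = E_photon - φ = 3.4469 - 2.19 = 1.2569 eV

Convert to Joules: KE_max = 1.2569 × 1.602×10⁻¹⁹ J = 2.0137e-19 J

Then use KE = ½mv² to find velocity:
v = √(2·KE/m) = √(2 × 2.0137e-19 J / 9.109e-31 kg)
v = 6.6492e+05 m/s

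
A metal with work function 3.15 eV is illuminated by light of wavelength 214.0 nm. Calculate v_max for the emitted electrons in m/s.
9.6434e+05 m/s

First, find the maximum kinetic energy:
E_photon = hc/λ = 5.7937 eV
KE_max = E_photon - φ = 5.7937 - 3.15 = 2.6437 eV

Convert to Joules: KE_max = 2.6437 × 1.602×10⁻¹⁹ J = 4.2356e-19 J

Then use KE = ½mv² to find velocity:
v = √(2·KE/m) = √(2 × 4.2356e-19 J / 9.109e-31 kg)
v = 9.6434e+05 m/s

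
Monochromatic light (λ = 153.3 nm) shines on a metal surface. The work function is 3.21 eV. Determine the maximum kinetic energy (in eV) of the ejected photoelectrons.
4.8777 eV

Using Einstein's photoelectric equation: KE_max = hf - φ = hc/λ - φ

First, calculate the photon energy:
E_photon = hc/λ = (6.626×10⁻³⁴ J·s)(3×10⁸ m/s) / (153.3×10⁻⁹ m)
E_photon = 8.0877 eV

Then, the maximum kinetic energy:
KE_max = E_photon - φ = 8.0877 eV - 3.21 eV = 4.8777 eV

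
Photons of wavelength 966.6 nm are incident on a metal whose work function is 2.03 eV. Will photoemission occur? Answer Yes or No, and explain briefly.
No

For photoemission, the photon energy must exceed the work function.

Photon energy: E = hc/λ = 1.2827 eV
Work function: φ = 2.03 eV

Since E_photon (1.2827 eV) < φ (2.03 eV), photoemission will NOT occur.
The threshold wavelength is λ₀ = hc/φ = 610.8 nm.
Since 966.6 nm > 610.8 nm, the photons lack sufficient energy.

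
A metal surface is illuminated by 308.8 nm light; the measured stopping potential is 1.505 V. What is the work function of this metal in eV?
2.51 eV

The stopping potential gives the maximum kinetic energy: KE_max = eV_s = 1.505 eV

From Einstein's photoelectric equation: KE_max = hc/λ - φ
Rearranging: φ = hc/λ - KE_max

Calculate photon energy:
E_photon = hc/λ = (6.626×10⁻³⁴ J·s)(3×10⁸ m/s) / (308.8×10⁻⁹ m) = 4.0150 eV

Therefore:
φ = 4.0150 - 1.505 = 2.51 eV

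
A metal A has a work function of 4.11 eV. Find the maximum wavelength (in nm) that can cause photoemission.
301.66 nm

The threshold wavelength is when the photon energy equals the work function:
hc/λ₀ = φ

Solving for λ₀:
λ₀ = hc/φ = (6.626×10⁻³⁴ J·s)(3×10⁸ m/s) / (4.11 eV × 1.602×10⁻¹⁹ J/eV)
λ₀ = 301.66 nm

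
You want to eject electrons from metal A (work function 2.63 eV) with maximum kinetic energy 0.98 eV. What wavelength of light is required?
343.45 nm

From Einstein's equation: KE_max = hc/λ - φ

Rearranging for λ:
hc/λ = KE_max + φ
λ = hc/(KE_max + φ)

Required photon energy:
E_photon = KE_max + φ = 0.98 + 2.63 = 3.61 eV

Required wavelength:
λ = hc/E_photon = (6.626×10⁻³⁴)(3×10⁸) / (3.61 × 1.602×10⁻¹⁹)
λ = 343.45 nm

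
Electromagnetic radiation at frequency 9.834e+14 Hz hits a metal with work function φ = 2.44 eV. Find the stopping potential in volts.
1.6270 V

The stopping potential V_s satisfies: eV_s = KE_max

First, find KE_max using Einstein's equation:
E_photon = hf = (6.626×10⁻³⁴ J·s)(9.834e+14 Hz) = 4.0670 eV
KE_max = E_photon - φ = 4.0670 - 2.44 = 1.6270 eV

Since eV_s = KE_max:
V_s = KE_max/e = 1.6270 V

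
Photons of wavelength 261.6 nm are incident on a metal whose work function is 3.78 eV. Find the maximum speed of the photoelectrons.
5.8095e+05 m/s

First, find the maximum kinetic energy:
E_photon = hc/λ = 4.7395 eV
KE_max = E_photon - φ = 4.7395 - 3.78 = 0.9595 eV

Convert to Joules: KE_max = 0.9595 × 1.602×10⁻¹⁹ J = 1.5372e-19 J

Then use KE = ½mv² to find velocity:
v = √(2·KE/m) = √(2 × 1.5372e-19 J / 9.109e-31 kg)
v = 5.8095e+05 m/s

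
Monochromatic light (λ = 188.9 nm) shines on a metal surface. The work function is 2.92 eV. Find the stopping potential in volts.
3.6435 V

The stopping potential V_s satisfies: eV_s = KE_max

First, find KE_max using Einstein's equation:
E_photon = hc/λ = 6.5635 eV
KE_max = E_photon - φ = 6.5635 - 2.92 = 3.6435 eV

Since eV_s = KE_max:
V_s = KE_max/e = 3.6435 V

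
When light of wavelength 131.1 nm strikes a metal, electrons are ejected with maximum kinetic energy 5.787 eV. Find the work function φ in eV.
3.67 eV

From Einstein's photoelectric equation: KE_max = hf - φ = hc/λ - φ

Rearranging for φ:
φ = hc/λ - KE_max

Calculate photon energy:
E_photon = hc/λ = 9.4572 eV

Therefore:
φ = 9.4572 - 5.787 = 3.67 eV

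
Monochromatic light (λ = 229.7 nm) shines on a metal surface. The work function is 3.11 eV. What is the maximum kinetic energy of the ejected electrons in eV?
2.2877 eV

Using Einstein's photoelectric equation: KE_max = hf - φ = hc/λ - φ

First, calculate the photon energy:
E_photon = hc/λ = (6.626×10⁻³⁴ J·s)(3×10⁸ m/s) / (229.7×10⁻⁹ m)
E_photon = 5.3977 eV

Then, the maximum kinetic energy:
KE_max = E_photon - φ = 5.3977 eV - 3.11 eV = 2.2877 eV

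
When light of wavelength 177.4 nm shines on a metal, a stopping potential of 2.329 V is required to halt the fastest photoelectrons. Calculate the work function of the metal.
4.66 eV

The stopping potential gives the maximum kinetic energy: KE_max = eV_s = 2.329 eV

From Einstein's photoelectric equation: KE_max = hc/λ - φ
Rearranging: φ = hc/λ - KE_max

Calculate photon energy:
E_photon = hc/λ = (6.626×10⁻³⁴ J·s)(3×10⁸ m/s) / (177.4×10⁻⁹ m) = 6.9890 eV

Therefore:
φ = 6.9890 - 2.329 = 4.66 eV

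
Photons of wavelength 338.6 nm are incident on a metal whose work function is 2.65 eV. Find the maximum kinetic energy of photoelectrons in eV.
1.0117 eV

Using Einstein's photoelectric equation: KE_max = hf - φ = hc/λ - φ

First, calculate the photon energy:
E_photon = hc/λ = (6.626×10⁻³⁴ J·s)(3×10⁸ m/s) / (338.6×10⁻⁹ m)
E_photon = 3.6617 eV

Then, the maximum kinetic energy:
KE_max = E_photon - φ = 3.6617 eV - 2.65 eV = 1.0117 eV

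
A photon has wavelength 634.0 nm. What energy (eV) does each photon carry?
1.9556 eV

Using E = hf = hc/λ:

E = hc/λ = (6.626×10⁻³⁴ J·s)(3×10⁸ m/s) / (634.0×10⁻⁹ m)
E = 1.9556 eV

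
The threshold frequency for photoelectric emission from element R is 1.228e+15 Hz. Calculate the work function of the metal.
5.08 eV

At the threshold frequency, photon energy equals work function:
φ = hf₀

Calculating:
φ = (6.626×10⁻³⁴ J·s)(1.228e+15 Hz)
φ = 5.08 eV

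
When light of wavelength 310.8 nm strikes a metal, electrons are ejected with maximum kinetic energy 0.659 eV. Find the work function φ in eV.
3.33 eV

From Einstein's photoelectric equation: KE_max = hf - φ = hc/λ - φ

Rearranging for φ:
φ = hc/λ - KE_max

Calculate photon energy:
E_photon = hc/λ = 3.9892 eV

Therefore:
φ = 3.9892 - 0.659 = 3.33 eV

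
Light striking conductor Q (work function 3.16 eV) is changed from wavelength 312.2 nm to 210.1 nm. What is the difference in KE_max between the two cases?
1.9299 eV

Using Einstein's equation: KE_max = hc/λ - φ

For λ₁ = 312.2 nm:
KE₁ = hc/λ₁ - φ = 3.9713 - 3.16 = 0.8113 eV

For λ₂ = 210.1 nm:
KE₂ = hc/λ₂ - φ = 5.9012 - 3.16 = 2.7412 eV

Change in KE:
ΔKE = KE₂ - KE₁ = 2.7412 - 0.8113 = 1.9299 eV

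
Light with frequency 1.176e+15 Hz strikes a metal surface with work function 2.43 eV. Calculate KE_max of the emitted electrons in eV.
2.4335 eV

Using Einstein's photoelectric equation: KE_max = hf - φ

First, calculate the photon energy:
E_photon = hf = (6.626×10⁻³⁴ J·s)(1.176e+15 Hz)
E_photon = 4.8635 eV

Then, the maximum kinetic energy:
KE_max = E_photon - φ = 4.8635 eV - 2.43 eV = 2.4335 eV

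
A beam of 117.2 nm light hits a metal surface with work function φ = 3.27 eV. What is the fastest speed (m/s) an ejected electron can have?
1.6034e+06 m/s

First, find the maximum kinetic energy:
E_photon = hc/λ = 10.5789 eV
KE_max = E_photon - φ = 10.5789 - 3.27 = 7.3089 eV

Convert to Joules: KE_max = 7.3089 × 1.602×10⁻¹⁹ J = 1.1710e-18 J

Then use KE = ½mv² to find velocity:
v = √(2·KE/m) = √(2 × 1.1710e-18 J / 9.109e-31 kg)
v = 1.6034e+06 m/s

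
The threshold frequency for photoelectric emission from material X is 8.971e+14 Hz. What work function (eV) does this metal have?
3.71 eV

At the threshold frequency, photon energy equals work function:
φ = hf₀

Calculating:
φ = (6.626×10⁻³⁴ J·s)(8.971e+14 Hz)
φ = 3.71 eV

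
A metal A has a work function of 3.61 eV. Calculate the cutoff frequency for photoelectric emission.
8.7289e+14 Hz

The threshold frequency is when the photon energy equals the work function:
hf₀ = φ

Solving for f₀:
f₀ = φ/h = (3.61 eV × 1.602×10⁻¹⁹ J/eV) / (6.626×10⁻³⁴ J·s)
f₀ = 8.7289e+14 Hz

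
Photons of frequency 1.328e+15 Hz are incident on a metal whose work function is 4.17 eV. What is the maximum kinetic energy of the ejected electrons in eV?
1.3222 eV

Using Einstein's photoelectric equation: KE_max = hf - φ

First, calculate the photon energy:
E_photon = hf = (6.626×10⁻³⁴ J·s)(1.328e+15 Hz)
E_photon = 5.4922 eV

Then, the maximum kinetic energy:
KE_max = E_photon - φ = 5.4922 eV - 4.17 eV = 1.3222 eV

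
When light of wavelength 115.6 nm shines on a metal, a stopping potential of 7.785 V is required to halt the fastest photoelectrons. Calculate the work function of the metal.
2.94 eV

The stopping potential gives the maximum kinetic energy: KE_max = eV_s = 7.785 eV

From Einstein's photoelectric equation: KE_max = hc/λ - φ
Rearranging: φ = hc/λ - KE_max

Calculate photon energy:
E_photon = hc/λ = (6.626×10⁻³⁴ J·s)(3×10⁸ m/s) / (115.6×10⁻⁹ m) = 10.7253 eV

Therefore:
φ = 10.7253 - 7.785 = 2.94 eV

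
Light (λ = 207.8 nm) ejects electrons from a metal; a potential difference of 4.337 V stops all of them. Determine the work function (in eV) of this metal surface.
1.63 eV

The stopping potential gives the maximum kinetic energy: KE_max = eV_s = 4.337 eV

From Einstein's photoelectric equation: KE_max = hc/λ - φ
Rearranging: φ = hc/λ - KE_max

Calculate photon energy:
E_photon = hc/λ = (6.626×10⁻³⁴ J·s)(3×10⁸ m/s) / (207.8×10⁻⁹ m) = 5.9665 eV

Therefore:
φ = 5.9665 - 4.337 = 1.63 eV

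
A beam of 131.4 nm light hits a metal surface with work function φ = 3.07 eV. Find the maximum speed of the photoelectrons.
1.4964e+06 m/s

First, find the maximum kinetic energy:
E_photon = hc/λ = 9.4356 eV
KE_max = E_photon - φ = 9.4356 - 3.07 = 6.3656 eV

Convert to Joules: KE_max = 6.3656 × 1.602×10⁻¹⁹ J = 1.0199e-18 J

Then use KE = ½mv² to find velocity:
v = √(2·KE/m) = √(2 × 1.0199e-18 J / 9.109e-31 kg)
v = 1.4964e+06 m/s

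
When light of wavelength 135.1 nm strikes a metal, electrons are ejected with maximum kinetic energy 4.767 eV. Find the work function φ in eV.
4.41 eV

From Einstein's photoelectric equation: KE_max = hf - φ = hc/λ - φ

Rearranging for φ:
φ = hc/λ - KE_max

Calculate photon energy:
E_photon = hc/λ = 9.1772 eV

Therefore:
φ = 9.1772 - 4.767 = 4.41 eV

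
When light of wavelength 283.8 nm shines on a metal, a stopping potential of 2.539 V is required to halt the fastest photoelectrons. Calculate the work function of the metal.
1.83 eV

The stopping potential gives the maximum kinetic energy: KE_max = eV_s = 2.539 eV

From Einstein's photoelectric equation: KE_max = hc/λ - φ
Rearranging: φ = hc/λ - KE_max

Calculate photon energy:
E_photon = hc/λ = (6.626×10⁻³⁴ J·s)(3×10⁸ m/s) / (283.8×10⁻⁹ m) = 4.3687 eV

Therefore:
φ = 4.3687 - 2.539 = 1.83 eV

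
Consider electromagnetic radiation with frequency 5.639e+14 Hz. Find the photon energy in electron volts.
2.3321 eV

Using E = hf:

E = hf = (6.626×10⁻³⁴ J·s)(5.639e+14 Hz)
E = 2.3321 eV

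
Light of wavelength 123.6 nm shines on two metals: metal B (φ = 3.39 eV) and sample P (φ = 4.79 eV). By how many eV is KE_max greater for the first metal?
1.4000 eV

Using KE_max = hc/λ - φ for each metal:

Photon energy: E = hc/λ = 10.0311 eV

For metal B (φ₁ = 3.39 eV):
KE₁ = E - φ₁ = 10.0311 - 3.39 = 6.6411 eV

For sample P (φ₂ = 4.79 eV):
KE₂ = E - φ₂ = 10.0311 - 4.79 = 5.2411 eV

Difference:
ΔKE = KE₁ - KE₂ = 6.6411 - 5.2411 = 1.4000 eV

Note: The difference equals the difference in work functions: 4.79 - 3.39 = 1.40 eV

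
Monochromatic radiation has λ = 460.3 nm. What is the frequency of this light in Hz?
6.5130e+14 Hz

Using the wave equation: c = fλ

Solving for frequency:
f = c/λ = (3×10⁸ m/s) / (460.3×10⁻⁹ m)
f = 6.5130e+14 Hz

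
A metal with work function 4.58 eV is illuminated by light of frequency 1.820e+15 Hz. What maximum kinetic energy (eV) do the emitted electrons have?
2.9469 eV

Using Einstein's photoelectric equation: KE_max = hf - φ

First, calculate the photon energy:
E_photon = hf = (6.626×10⁻³⁴ J·s)(1.820e+15 Hz)
E_photon = 7.5269 eV

Then, the maximum kinetic energy:
KE_max = E_photon - φ = 7.5269 eV - 4.58 eV = 2.9469 eV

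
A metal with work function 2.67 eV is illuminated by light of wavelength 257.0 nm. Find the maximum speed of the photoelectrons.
8.7052e+05 m/s

First, find the maximum kinetic energy:
E_photon = hc/λ = 4.8243 eV
KE_max = E_photon - φ = 4.8243 - 2.67 = 2.1543 eV

Convert to Joules: KE_max = 2.1543 × 1.602×10⁻¹⁹ J = 3.4515e-19 J

Then use KE = ½mv² to find velocity:
v = √(2·KE/m) = √(2 × 3.4515e-19 J / 9.109e-31 kg)
v = 8.7052e+05 m/s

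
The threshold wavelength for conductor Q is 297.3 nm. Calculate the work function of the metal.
4.17 eV

At the threshold wavelength, photon energy equals work function:
φ = hc/λ₀

Calculating:
φ = (6.626×10⁻³⁴ J·s)(3×10⁸ m/s) / (297.3×10⁻⁹ m)
φ = 4.17 eV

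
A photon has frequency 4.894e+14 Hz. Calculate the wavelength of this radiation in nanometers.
612.57 nm

Using the wave equation: c = fλ

Solving for wavelength:
λ = c/f = (3×10⁸ m/s) / (4.894e+14 Hz)
λ = 612.57 nm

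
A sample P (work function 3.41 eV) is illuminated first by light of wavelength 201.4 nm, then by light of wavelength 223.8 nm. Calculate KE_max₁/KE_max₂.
1.2893

Using Einstein's equation: KE_max = hc/λ - φ

For λ₁ = 201.4 nm:
E₁ = hc/λ₁ = 6.1561 eV
KE₁ = E₁ - φ = 6.1561 - 3.41 = 2.7461 eV

For λ₂ = 223.8 nm:
E₂ = hc/λ₂ = 5.5400 eV
KE₂ = E₂ - φ = 5.5400 - 3.41 = 2.1300 eV

Ratio: KE₁/KE₂ = 2.7461/2.1300 = 1.2893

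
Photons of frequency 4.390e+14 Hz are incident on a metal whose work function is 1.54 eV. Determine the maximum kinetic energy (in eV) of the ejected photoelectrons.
0.2756 eV

Using Einstein's photoelectric equation: KE_max = hf - φ

First, calculate the photon energy:
E_photon = hf = (6.626×10⁻³⁴ J·s)(4.390e+14 Hz)
E_photon = 1.8156 eV

Then, the maximum kinetic energy:
KE_max = E_photon - φ = 1.8156 eV - 1.54 eV = 0.2756 eV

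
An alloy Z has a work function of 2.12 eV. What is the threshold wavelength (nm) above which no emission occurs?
584.83 nm

The threshold wavelength is when the photon energy equals the work function:
hc/λ₀ = φ

Solving for λ₀:
λ₀ = hc/φ = (6.626×10⁻³⁴ J·s)(3×10⁸ m/s) / (2.12 eV × 1.602×10⁻¹⁹ J/eV)
λ₀ = 584.83 nm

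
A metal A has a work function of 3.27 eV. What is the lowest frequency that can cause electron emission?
7.9068e+14 Hz

The threshold frequency is when the photon energy equals the work function:
hf₀ = φ

Solving for f₀:
f₀ = φ/h = (3.27 eV × 1.602×10⁻¹⁹ J/eV) / (6.626×10⁻³⁴ J·s)
f₀ = 7.9068e+14 Hz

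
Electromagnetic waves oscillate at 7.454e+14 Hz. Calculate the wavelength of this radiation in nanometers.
402.19 nm

Using the wave equation: c = fλ

Solving for wavelength:
λ = c/f = (3×10⁸ m/s) / (7.454e+14 Hz)
λ = 402.19 nm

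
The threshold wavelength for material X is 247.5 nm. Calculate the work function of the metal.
5.01 eV

At the threshold wavelength, photon energy equals work function:
φ = hc/λ₀

Calculating:
φ = (6.626×10⁻³⁴ J·s)(3×10⁸ m/s) / (247.5×10⁻⁹ m)
φ = 5.01 eV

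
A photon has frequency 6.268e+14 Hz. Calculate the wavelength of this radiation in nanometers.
478.29 nm

Using the wave equation: c = fλ

Solving for wavelength:
λ = c/f = (3×10⁸ m/s) / (6.268e+14 Hz)
λ = 478.29 nm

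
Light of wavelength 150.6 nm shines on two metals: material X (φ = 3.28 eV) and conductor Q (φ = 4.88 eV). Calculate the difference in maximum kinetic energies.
1.6000 eV

Using KE_max = hc/λ - φ for each metal:

Photon energy: E = hc/λ = 8.2327 eV

For material X (φ₁ = 3.28 eV):
KE₁ = E - φ₁ = 8.2327 - 3.28 = 4.9527 eV

For conductor Q (φ₂ = 4.88 eV):
KE₂ = E - φ₂ = 8.2327 - 4.88 = 3.3527 eV

Difference:
ΔKE = KE₁ - KE₂ = 4.9527 - 3.3527 = 1.6000 eV

Note: The difference equals the difference in work functions: 4.88 - 3.28 = 1.60 eV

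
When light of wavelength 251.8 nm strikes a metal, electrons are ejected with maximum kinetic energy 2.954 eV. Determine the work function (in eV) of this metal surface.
1.97 eV

From Einstein's photoelectric equation: KE_max = hf - φ = hc/λ - φ

Rearranging for φ:
φ = hc/λ - KE_max

Calculate photon energy:
E_photon = hc/λ = 4.9239 eV

Therefore:
φ = 4.9239 - 2.954 = 1.97 eV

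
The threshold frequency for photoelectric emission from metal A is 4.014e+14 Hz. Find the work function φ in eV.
1.66 eV

At the threshold frequency, photon energy equals work function:
φ = hf₀

Calculating:
φ = (6.626×10⁻³⁴ J·s)(4.014e+14 Hz)
φ = 1.66 eV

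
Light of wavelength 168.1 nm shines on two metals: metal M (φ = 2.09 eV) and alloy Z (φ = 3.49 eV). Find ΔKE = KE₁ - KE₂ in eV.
1.4000 eV

Using KE_max = hc/λ - φ for each metal:

Photon energy: E = hc/λ = 7.3756 eV

For metal M (φ₁ = 2.09 eV):
KE₁ = E - φ₁ = 7.3756 - 2.09 = 5.2856 eV

For alloy Z (φ₂ = 3.49 eV):
KE₂ = E - φ₂ = 7.3756 - 3.49 = 3.8856 eV

Difference:
ΔKE = KE₁ - KE₂ = 5.2856 - 3.8856 = 1.4000 eV

Note: The difference equals the difference in work functions: 3.49 - 2.09 = 1.40 eV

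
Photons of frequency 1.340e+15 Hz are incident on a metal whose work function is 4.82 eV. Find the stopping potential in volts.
0.7218 V

The stopping potential V_s satisfies: eV_s = KE_max

First, find KE_max using Einstein's equation:
E_photon = hf = (6.626×10⁻³⁴ J·s)(1.340e+15 Hz) = 5.5418 eV
KE_max = E_photon - φ = 5.5418 - 4.82 = 0.7218 eV

Since eV_s = KE_max:
V_s = KE_max/e = 0.7218 V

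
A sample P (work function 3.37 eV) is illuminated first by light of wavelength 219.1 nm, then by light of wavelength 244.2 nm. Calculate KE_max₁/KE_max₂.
1.3407

Using Einstein's equation: KE_max = hc/λ - φ

For λ₁ = 219.1 nm:
E₁ = hc/λ₁ = 5.6588 eV
KE₁ = E₁ - φ = 5.6588 - 3.37 = 2.2888 eV

For λ₂ = 244.2 nm:
E₂ = hc/λ₂ = 5.0772 eV
KE₂ = E₂ - φ = 5.0772 - 3.37 = 1.7072 eV

Ratio: KE₁/KE₂ = 2.2888/1.7072 = 1.3407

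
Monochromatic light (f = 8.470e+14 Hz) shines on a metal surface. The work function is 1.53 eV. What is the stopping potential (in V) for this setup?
1.9729 V

The stopping potential V_s satisfies: eV_s = KE_max

First, find KE_max using Einstein's equation:
E_photon = hf = (6.626×10⁻³⁴ J·s)(8.470e+14 Hz) = 3.5029 eV
KE_max = E_photon - φ = 3.5029 - 1.53 = 1.9729 eV

Since eV_s = KE_max:
V_s = KE_max/e = 1.9729 V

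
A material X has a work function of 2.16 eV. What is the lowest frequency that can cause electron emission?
5.2229e+14 Hz

The threshold frequency is when the photon energy equals the work function:
hf₀ = φ

Solving for f₀:
f₀ = φ/h = (2.16 eV × 1.602×10⁻¹⁹ J/eV) / (6.626×10⁻³⁴ J·s)
f₀ = 5.2229e+14 Hz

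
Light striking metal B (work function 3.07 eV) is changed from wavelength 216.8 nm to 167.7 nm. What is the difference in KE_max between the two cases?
1.6744 eV

Using Einstein's equation: KE_max = hc/λ - φ

For λ₁ = 216.8 nm:
KE₁ = hc/λ₁ - φ = 5.7188 - 3.07 = 2.6488 eV

For λ₂ = 167.7 nm:
KE₂ = hc/λ₂ - φ = 7.3932 - 3.07 = 4.3232 eV

Change in KE:
ΔKE = KE₂ - KE₁ = 4.3232 - 2.6488 = 1.6744 eV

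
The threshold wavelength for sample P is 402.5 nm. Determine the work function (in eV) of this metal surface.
3.08 eV

At the threshold wavelength, photon energy equals work function:
φ = hc/λ₀

Calculating:
φ = (6.626×10⁻³⁴ J·s)(3×10⁸ m/s) / (402.5×10⁻⁹ m)
φ = 3.08 eV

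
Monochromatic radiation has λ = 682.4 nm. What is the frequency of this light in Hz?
4.3932e+14 Hz

Using the wave equation: c = fλ

Solving for frequency:
f = c/λ = (3×10⁸ m/s) / (682.4×10⁻⁹ m)
f = 4.3932e+14 Hz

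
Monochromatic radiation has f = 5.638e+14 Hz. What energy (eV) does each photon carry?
2.3317 eV

Using E = hf:

E = hf = (6.626×10⁻³⁴ J·s)(5.638e+14 Hz)
E = 2.3317 eV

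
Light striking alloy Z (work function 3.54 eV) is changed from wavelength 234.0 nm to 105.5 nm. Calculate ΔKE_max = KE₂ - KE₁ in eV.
6.4536 eV

Using Einstein's equation: KE_max = hc/λ - φ

For λ₁ = 234.0 nm:
KE₁ = hc/λ₁ - φ = 5.2985 - 3.54 = 1.7585 eV

For λ₂ = 105.5 nm:
KE₂ = hc/λ₂ - φ = 11.7521 - 3.54 = 8.2121 eV

Change in KE:
ΔKE = KE₂ - KE₁ = 8.2121 - 1.7585 = 6.4536 eV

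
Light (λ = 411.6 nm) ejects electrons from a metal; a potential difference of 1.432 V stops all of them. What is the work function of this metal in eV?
1.58 eV

The stopping potential gives the maximum kinetic energy: KE_max = eV_s = 1.432 eV

From Einstein's photoelectric equation: KE_max = hc/λ - φ
Rearranging: φ = hc/λ - KE_max

Calculate photon energy:
E_photon = hc/λ = (6.626×10⁻³⁴ J·s)(3×10⁸ m/s) / (411.6×10⁻⁹ m) = 3.0122 eV

Therefore:
φ = 3.0122 - 1.432 = 1.58 eV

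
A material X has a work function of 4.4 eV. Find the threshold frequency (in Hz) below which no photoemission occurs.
1.0639e+15 Hz

The threshold frequency is when the photon energy equals the work function:
hf₀ = φ

Solving for f₀:
f₀ = φ/h = (4.4 eV × 1.602×10⁻¹⁹ J/eV) / (6.626×10⁻³⁴ J·s)
f₀ = 1.0639e+15 Hz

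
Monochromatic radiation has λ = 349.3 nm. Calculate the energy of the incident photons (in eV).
3.5495 eV

Using E = hf = hc/λ:

E = hc/λ = (6.626×10⁻³⁴ J·s)(3×10⁸ m/s) / (349.3×10⁻⁹ m)
E = 3.5495 eV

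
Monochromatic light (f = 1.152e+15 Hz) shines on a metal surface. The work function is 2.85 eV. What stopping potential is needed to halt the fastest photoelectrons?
1.9143 V

The stopping potential V_s satisfies: eV_s = KE_max

First, find KE_max using Einstein's equation:
E_photon = hf = (6.626×10⁻³⁴ J·s)(1.152e+15 Hz) = 4.7643 eV
KE_max = E_photon - φ = 4.7643 - 2.85 = 1.9143 eV

Since eV_s = KE_max:
V_s = KE_max/e = 1.9143 V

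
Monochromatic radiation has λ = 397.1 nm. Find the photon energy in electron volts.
3.1222 eV

Using E = hf = hc/λ:

E = hc/λ = (6.626×10⁻³⁴ J·s)(3×10⁸ m/s) / (397.1×10⁻⁹ m)
E = 3.1222 eV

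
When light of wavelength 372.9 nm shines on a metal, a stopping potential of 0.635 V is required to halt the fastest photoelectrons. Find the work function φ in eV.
2.69 eV

The stopping potential gives the maximum kinetic energy: KE_max = eV_s = 0.635 eV

From Einstein's photoelectric equation: KE_max = hc/λ - φ
Rearranging: φ = hc/λ - KE_max

Calculate photon energy:
E_photon = hc/λ = (6.626×10⁻³⁴ J·s)(3×10⁸ m/s) / (372.9×10⁻⁹ m) = 3.3249 eV

Therefore:
φ = 3.3249 - 0.635 = 2.69 eV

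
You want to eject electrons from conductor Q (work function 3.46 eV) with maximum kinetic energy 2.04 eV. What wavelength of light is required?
225.43 nm

From Einstein's equation: KE_max = hc/λ - φ

Rearranging for λ:
hc/λ = KE_max + φ
λ = hc/(KE_max + φ)

Required photon energy:
E_photon = KE_max + φ = 2.04 + 3.46 = 5.50 eV

Required wavelength:
λ = hc/E_photon = (6.626×10⁻³⁴)(3×10⁸) / (5.50 × 1.602×10⁻¹⁹)
λ = 225.43 nm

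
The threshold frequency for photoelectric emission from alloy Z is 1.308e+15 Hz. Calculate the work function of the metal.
5.41 eV

At the threshold frequency, photon energy equals work function:
φ = hf₀

Calculating:
φ = (6.626×10⁻³⁴ J·s)(1.308e+15 Hz)
φ = 5.41 eV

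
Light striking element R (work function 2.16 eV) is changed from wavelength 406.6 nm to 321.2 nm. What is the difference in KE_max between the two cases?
0.8107 eV

Using Einstein's equation: KE_max = hc/λ - φ

For λ₁ = 406.6 nm:
KE₁ = hc/λ₁ - φ = 3.0493 - 2.16 = 0.8893 eV

For λ₂ = 321.2 nm:
KE₂ = hc/λ₂ - φ = 3.8600 - 2.16 = 1.7000 eV

Change in KE:
ΔKE = KE₂ - KE₁ = 1.7000 - 0.8893 = 0.8107 eV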